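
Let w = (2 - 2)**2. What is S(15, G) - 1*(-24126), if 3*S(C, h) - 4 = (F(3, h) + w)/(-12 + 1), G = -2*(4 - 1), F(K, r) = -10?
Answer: 265404/11 ≈ 24128.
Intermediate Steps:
w = 0 (w = 0**2 = 0)
G = -6 (G = -2*3 = -6)
S(C, h) = 18/11 (S(C, h) = 4/3 + ((-10 + 0)/(-12 + 1))/3 = 4/3 + (-10/(-11))/3 = 4/3 + (-10*(-1/11))/3 = 4/3 + (1/3)*(10/11) = 4/3 + 10/33 = 18/11)
S(15, G) - 1*(-24126) = 18/11 - 1*(-24126) = 18/11 + 24126 = 265404/11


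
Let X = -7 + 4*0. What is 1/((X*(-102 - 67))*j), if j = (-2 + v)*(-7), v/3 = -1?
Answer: 1/41405 ≈ 2.4152e-5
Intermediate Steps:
v = -3 (v = 3*(-1) = -3)
X = -7 (X = -7 + 0 = -7)
j = 35 (j = (-2 - 3)*(-7) = -5*(-7) = 35)
1/((X*(-102 - 67))*j) = 1/(-7*(-102 - 67)*35) = 1/(-7*(-169)*35) = 1/(1183*35) = 1/41405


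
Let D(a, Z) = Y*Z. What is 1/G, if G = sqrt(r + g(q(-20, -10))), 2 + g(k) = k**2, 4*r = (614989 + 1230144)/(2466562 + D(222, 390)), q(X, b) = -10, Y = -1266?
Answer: 2*sqrt(169923840366606)/258397119 ≈ 0.10089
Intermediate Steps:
D(a, Z) = -1266*Z
r = 1845133/7891288 (r = ((614989 + 1230144)/(2466562 - 1266*390))/4 = (1845133/(2466562 - 493740))/4 = (1845133/1972822)/4 = (1845133*(1/1972822))/4 = (1/4)*(1845133/1972822) = 1845133/7891288 ≈ 0.23382)
g(k) = -2 + k**2
G = 3*sqrt(169923840366606)/3945644 (G = sqrt(1845133/7891288 + (-2 + (-10)**2)) = sqrt(1845133/7891288 + (-2 + 100)) = sqrt(1845133/7891288 + 98) = sqrt(775191357/7891288) = 3*sqrt(169923840366606)/3945644 ≈ 9.9113)
1/G = 1/(3*sqrt(169923840366606)/3945644) = 2*sqrt(169923840366606)/258397119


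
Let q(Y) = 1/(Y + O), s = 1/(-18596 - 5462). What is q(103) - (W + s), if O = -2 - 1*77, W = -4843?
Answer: 1398166769/288696 ≈ 4843.0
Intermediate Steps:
s = -1/24058 (s = 1/(-24058) = -1/24058 ≈ -4.1566e-5)
O = -79 (O = -2 - 77 = -79)
q(Y) = 1/(-79 + Y) (q(Y) = 1/(Y - 79) = 1/(-79 + Y))
q(103) - (W + s) = 1/(-79 + 103) - (-4843 - 1/24058) = 1/24 - 1*(-116512895/24058) = 1/24 + 116512895/24058 = 1398166769/288696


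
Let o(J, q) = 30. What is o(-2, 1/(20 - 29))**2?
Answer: 900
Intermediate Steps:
o(-2, 1/(20 - 29))**2 = 30**2 = 900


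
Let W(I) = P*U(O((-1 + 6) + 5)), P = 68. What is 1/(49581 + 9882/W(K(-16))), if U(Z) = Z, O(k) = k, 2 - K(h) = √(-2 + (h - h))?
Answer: 340/16862481 ≈ 2.0163e-5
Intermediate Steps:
K(h) = 2 - I*√2 (K(h) = 2 - √(-2 + (h - h)) = 2 - √(-2 + 0) = 2 - √(-2) = 2 - I*√2)
W(I) = 680 (W(I) = 68*((-1 + 6) + 5) = 68*(5 + 5) = 68*10 = 680)
1/(49581 + 9882/W(K(-16))) = 1/(49581 + 9882/680) = 1/(49581 + 9882*(1/680)) = 1/(49581 + 4941/340) = 1/(16862481/340) = 340/16862481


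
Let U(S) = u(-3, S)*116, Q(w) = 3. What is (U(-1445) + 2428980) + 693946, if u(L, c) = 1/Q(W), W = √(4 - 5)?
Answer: 9368894/3 ≈ 3.1230e+6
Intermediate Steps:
W = I (W = √(-1) = I ≈ 1.0*I)
u(L, c) = ⅓ (u(L, c) = 1/3 = ⅓)
U(S) = 116/3 (U(S) = (⅓)*116 = 116/3)
(U(-1445) + 2428980) + 693946 = (116/3 + 2428980) + 693946 = 7287056/3 + 693946 = 9368894/3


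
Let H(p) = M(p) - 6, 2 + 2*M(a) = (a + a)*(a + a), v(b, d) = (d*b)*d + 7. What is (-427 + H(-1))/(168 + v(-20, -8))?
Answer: 432/1105 ≈ 0.39095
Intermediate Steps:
v(b, d) = 7 + b*d² (v(b, d) = (b*d)*d + 7 = b*d² + 7 = 7 + b*d²)
M(a) = -1 + 2*a² (M(a) = -1 + ((a + a)*(a + a))/2 = -1 + ((2*a)*(2*a))/2 = -1 + (4*a²)/2 = -1 + 2*a²)
H(p) = -7 + 2*p² (H(p) = (-1 + 2*p²) - 6 = -7 + 2*p²)
(-427 + H(-1))/(168 + v(-20, -8)) = (-427 + (-7 + 2*(-1)²))/(168 + (7 - 20*(-8)²)) = (-427 + (-7 + 2*1))/(168 + (7 - 20*64)) = (-427 + (-7 + 2))/(168 + (7 - 1280)) = (-427 - 5)/(168 - 1273) = -432/(-1105) = -432*(-1/1105) = 432/1105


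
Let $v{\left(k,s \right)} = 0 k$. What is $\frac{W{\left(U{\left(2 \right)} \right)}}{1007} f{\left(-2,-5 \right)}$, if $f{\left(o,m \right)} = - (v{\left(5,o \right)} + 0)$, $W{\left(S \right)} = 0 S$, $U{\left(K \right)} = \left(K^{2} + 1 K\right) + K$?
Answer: $0$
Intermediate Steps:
$U{\left(K \right)} = K^{2} + 2 K$ ($U{\left(K \right)} = \left(K^{2} + K\right) + K = \left(K + K^{2}\right) + K = K^{2} + 2 K$)
$v{\left(k,s \right)} = 0$
$W{\left(S \right)} = 0$
$f{\left(o,m \right)} = 0$ ($f{\left(o,m \right)} = - (0 + 0) = \left(-1\right) 0 = 0$)
$\frac{W{\left(U{\left(2 \right)} \right)}}{1007} f{\left(-2,-5 \right)} = \frac{0}{1007} \cdot 0 = 0 \cdot \frac{1}{1007} \cdot 0 = 0 \cdot 0 = 0$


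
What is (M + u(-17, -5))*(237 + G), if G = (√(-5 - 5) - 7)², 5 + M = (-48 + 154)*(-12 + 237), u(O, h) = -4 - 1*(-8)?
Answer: 6582324 - 333886*I*√10 ≈ 6.5823e+6 - 1.0558e+6*I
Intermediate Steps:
u(O, h) = 4 (u(O, h) = -4 + 8 = 4)
M = 23845 (M = -5 + (-48 + 154)*(-12 + 237) = -5 + 106*225 = -5 + 23850 = 23845)
G = (-7 + I*√10)² (G = (√(-10) - 7)² = (I*√10 - 7)² = (-7 + I*√10)² ≈ 39.0 - 44.272*I)
(M + u(-17, -5))*(237 + G) = (23845 + 4)*(237 + (7 - I*√10)²) = 23849*(237 + (7 - I*√10)²) = 5652213 + 23849*(7 - I*√10)²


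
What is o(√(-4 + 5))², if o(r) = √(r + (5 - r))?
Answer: 5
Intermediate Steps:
o(r) = √5
o(√(-4 + 5))² = (√5)² = 5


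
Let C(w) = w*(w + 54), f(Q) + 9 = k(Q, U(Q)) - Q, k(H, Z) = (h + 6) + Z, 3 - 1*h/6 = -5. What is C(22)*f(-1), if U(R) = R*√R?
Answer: 76912 - 1672*I ≈ 76912.0 - 1672.0*I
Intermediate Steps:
U(R) = R^(3/2)
h = 48 (h = 18 - 6*(-5) = 18 + 30 = 48)
k(H, Z) = 54 + Z (k(H, Z) = (48 + 6) + Z = 54 + Z)
f(Q) = 45 + Q^(3/2) - Q (f(Q) = -9 + ((54 + Q^(3/2)) - Q) = -9 + (54 + Q^(3/2) - Q) = 45 + Q^(3/2) - Q)
C(w) = w*(54 + w)
C(22)*f(-1) = (22*(54 + 22))*(45 + (-1)^(3/2) - 1*(-1)) = (22*76)*(45 - I + 1) = 1672*(46 - I) = 76912 - 1672*I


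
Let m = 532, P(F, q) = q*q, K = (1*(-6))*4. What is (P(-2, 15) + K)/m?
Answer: 201/532 ≈ 0.37782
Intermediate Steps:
K = -24 (K = -6*4 = -24)
P(F, q) = q**2
(P(-2, 15) + K)/m = (15**2 - 24)/532 = (225 - 24)*(1/532) = 201*(1/532) = 201/532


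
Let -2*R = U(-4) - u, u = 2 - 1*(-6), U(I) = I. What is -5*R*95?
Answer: -2850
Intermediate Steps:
u = 8 (u = 2 + 6 = 8)
R = 6 (R = -(-4 - 1*8)/2 = -(-4 - 8)/2 = -1/2*(-12) = 6)
-5*R*95 = -5*6*95 = -30*95 = -2850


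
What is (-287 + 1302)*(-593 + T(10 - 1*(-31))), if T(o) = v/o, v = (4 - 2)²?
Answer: -24673635/41 ≈ -6.0180e+5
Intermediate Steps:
v = 4 (v = 2² = 4)
T(o) = 4/o
(-287 + 1302)*(-593 + T(10 - 1*(-31))) = (-287 + 1302)*(-593 + 4/(10 - 1*(-31))) = 1015*(-593 + 4/(10 + 31)) = 1015*(-593 + 4/41) = 1015*(-24309/41) = -24673635/41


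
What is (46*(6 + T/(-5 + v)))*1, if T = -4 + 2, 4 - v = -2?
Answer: 184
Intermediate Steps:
v = 6 (v = 4 - 1*(-2) = 4 + 2 = 6)
T = -2
(46*(6 + T/(-5 + v)))*1 = (46*(6 - 2/(-5 + 6)))*1 = (46*(6 - 2/1))*1 = (46*(6 + 1*(-2)))*1 = (46*(6 - 2))*1 = (46*4)*1 = 184*1 = 184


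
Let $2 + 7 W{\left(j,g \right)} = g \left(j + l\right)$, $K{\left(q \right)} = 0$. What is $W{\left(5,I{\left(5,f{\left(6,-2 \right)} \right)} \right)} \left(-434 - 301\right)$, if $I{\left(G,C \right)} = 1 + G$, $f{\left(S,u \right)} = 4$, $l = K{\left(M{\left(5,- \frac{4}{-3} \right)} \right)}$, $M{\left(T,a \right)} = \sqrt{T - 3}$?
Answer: $-2940$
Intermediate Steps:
$M{\left(T,a \right)} = \sqrt{-3 + T}$
$l = 0$
$W{\left(j,g \right)} = - \frac{2}{7} + \frac{g j}{7}$ ($W{\left(j,g \right)} = - \frac{2}{7} + \frac{g \left(j + 0\right)}{7} = - \frac{2}{7} + \frac{g j}{7}$)
$W{\left(5,I{\left(5,f{\left(6,-2 \right)} \right)} \right)} \left(-434 - 301\right) = \left(- \frac{2}{7} + \frac{1}{7} \left(1 + 5\right) 5\right) \left(-434 - 301\right) = \left(- \frac{2}{7} + \frac{1}{7} \cdot 6 \cdot 5\right) \left(-735\right) = \left(- \frac{2}{7} + \frac{30}{7}\right) \left(-735\right) = 4 \left(-735\right) = -2940$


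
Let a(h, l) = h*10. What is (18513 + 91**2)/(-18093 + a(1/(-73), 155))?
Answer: -1955962/1320799 ≈ -1.4809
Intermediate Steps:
a(h, l) = 10*h
(18513 + 91**2)/(-18093 + a(1/(-73), 155)) = (18513 + 91**2)/(-18093 + 10/(-73)) = (18513 + 8281)/(-18093 + 10*(-1/73)) = 26794/(-18093 - 10/73) = 26794/(-1320799/73) = 26794*(-73/1320799) = -1955962/1320799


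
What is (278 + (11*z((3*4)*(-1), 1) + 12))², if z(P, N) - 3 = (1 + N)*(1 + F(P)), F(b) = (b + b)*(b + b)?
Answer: 169442289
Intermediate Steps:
F(b) = 4*b² (F(b) = (2*b)*(2*b) = 4*b²)
z(P, N) = 3 + (1 + N)*(1 + 4*P²)
(278 + (11*z((3*4)*(-1), 1) + 12))² = (278 + (11*(4 + 1 + 4*((3*4)*(-1))² + 4*1*((3*4)*(-1))²) + 12))² = (278 + (11*(4 + 1 + 4*(12*(-1))² + 4*1*(12*(-1))²) + 12))² = (278 + (11*(4 + 1 + 4*(-12)² + 4*1*(-12)²) + 12))² = (278 + (11*(4 + 1 + 4*144 + 4*1*144) + 12))² = (278 + (11*(4 + 1 + 576 + 576) + 12))² = (278 + (11*1157 + 12))² = (278 + (12727 + 12))² = (278 + 12739)² = 13017² = 169442289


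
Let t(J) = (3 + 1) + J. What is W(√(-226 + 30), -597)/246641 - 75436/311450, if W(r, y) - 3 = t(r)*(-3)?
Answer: -9304206763/38408169725 - 42*I/246641 ≈ -0.24225 - 0.00017029*I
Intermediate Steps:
t(J) = 4 + J
W(r, y) = -9 - 3*r (W(r, y) = 3 + (4 + r)*(-3) = 3 + (-12 - 3*r) = -9 - 3*r)
W(√(-226 + 30), -597)/246641 - 75436/311450 = (-9 - 3*√(-226 + 30))/246641 - 75436/311450 = (-9 - 42*I)*(1/246641) - 75436*1/311450 = (-9 - 42*I)*(1/246641) - 37718/155725 = (-9/246641 - 42*I/246641) - 37718/155725 = -9304206763/38408169725 - 42*I/246641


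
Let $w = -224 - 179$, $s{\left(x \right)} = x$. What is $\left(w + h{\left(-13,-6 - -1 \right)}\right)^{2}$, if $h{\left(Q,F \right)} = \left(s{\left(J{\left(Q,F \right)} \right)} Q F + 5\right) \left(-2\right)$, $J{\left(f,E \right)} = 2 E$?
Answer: $786769$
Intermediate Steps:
$h{\left(Q,F \right)} = -10 - 4 Q F^{2}$ ($h{\left(Q,F \right)} = \left(2 F Q F + 5\right) \left(-2\right) = \left(2 Q F^{2} + 5\right) \left(-2\right) = \left(5 + 2 Q F^{2}\right) \left(-2\right) = -10 - 4 Q F^{2}$)
$w = -403$
$\left(w + h{\left(-13,-6 - -1 \right)}\right)^{2} = \left(-403 - \left(10 - 52 \left(-6 - -1\right)^{2}\right)\right)^{2} = \left(-403 - \left(10 - 52 \left(-6 + 1\right)^{2}\right)\right)^{2} = \left(-403 - \left(10 - 52 \left(-5\right)^{2}\right)\right)^{2} = \left(-403 - \left(10 - 1300\right)\right)^{2} = \left(-403 + \left(-10 + 1300\right)\right)^{2} = \left(-403 + 1290\right)^{2} = 887^{2} = 786769$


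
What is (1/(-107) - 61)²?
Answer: 42614784/11449 ≈ 3722.1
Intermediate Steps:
(1/(-107) - 61)² = (-1/107 - 61)² = (-6528/107)² = 42614784/11449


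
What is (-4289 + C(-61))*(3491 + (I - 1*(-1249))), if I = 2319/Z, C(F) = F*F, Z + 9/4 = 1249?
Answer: -13431868608/4987 ≈ -2.6934e+6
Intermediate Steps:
Z = 4987/4 (Z = -9/4 + 1249 = 4987/4 ≈ 1246.8)
C(F) = F²
I = 9276/4987 (I = 2319/(4987/4) = 2319*(4/4987) = 9276/4987 ≈ 1.8600)
(-4289 + C(-61))*(3491 + (I - 1*(-1249))) = (-4289 + (-61)²)*(3491 + (9276/4987 - 1*(-1249))) = (-4289 + 3721)*(3491 + (9276/4987 + 1249)) = -568*(3491 + 6238039/4987) = -568*23647656/4987 = -13431868608/4987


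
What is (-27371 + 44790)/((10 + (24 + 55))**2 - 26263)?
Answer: -17419/18342 ≈ -0.94968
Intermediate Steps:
(-27371 + 44790)/((10 + (24 + 55))**2 - 26263) = 17419/((10 + 79)**2 - 26263) = 17419/(89**2 - 26263) = 17419/(7921 - 26263) = 17419/(-18342) = 17419*(-1/18342) = -17419/18342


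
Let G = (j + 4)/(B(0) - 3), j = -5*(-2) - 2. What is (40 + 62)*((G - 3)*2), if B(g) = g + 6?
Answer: 204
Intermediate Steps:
B(g) = 6 + g
j = 8 (j = 10 - 2 = 8)
G = 4 (G = (8 + 4)/((6 + 0) - 3) = 12/(6 - 3) = 12/3 = 12*(1/3) = 4)
(40 + 62)*((G - 3)*2) = (40 + 62)*((4 - 3)*2) = 102*(1*2) = 102*2 = 204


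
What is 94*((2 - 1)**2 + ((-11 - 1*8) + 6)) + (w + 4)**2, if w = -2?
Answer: -1124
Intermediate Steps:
94*((2 - 1)**2 + ((-11 - 1*8) + 6)) + (w + 4)**2 = 94*((2 - 1)**2 + ((-11 - 1*8) + 6)) + (-2 + 4)**2 = 94*(1**2 + ((-11 - 8) + 6)) + 2**2 = 94*(1 + (-19 + 6)) + 4 = 94*(1 - 13) + 4 = 94*(-12) + 4 = -1128 + 4 = -1124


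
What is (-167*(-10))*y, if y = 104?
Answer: 173680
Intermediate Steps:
(-167*(-10))*y = -167*(-10)*104 = 1670*104 = 173680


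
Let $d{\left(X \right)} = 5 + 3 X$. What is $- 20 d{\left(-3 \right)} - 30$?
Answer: $50$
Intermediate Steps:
$- 20 d{\left(-3 \right)} - 30 = - 20 \left(5 + 3 \left(-3\right)\right) - 30 = - 20 \left(5 - 9\right) - 30 = \left(-20\right) \left(-4\right) - 30 = 80 - 30 = 50$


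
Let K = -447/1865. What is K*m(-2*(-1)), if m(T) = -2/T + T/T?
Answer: 0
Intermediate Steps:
m(T) = 1 - 2/T (m(T) = -2/T + 1 = 1 - 2/T)
K = -447/1865 (K = -447*1/1865 = -447/1865 ≈ -0.23968)
K*m(-2*(-1)) = -447*(-2 - 2*(-1))/(1865*((-2*(-1)))) = -447*(-2 + 2)/(1865*2) = -447*0/3730 = -447/1865*0 = 0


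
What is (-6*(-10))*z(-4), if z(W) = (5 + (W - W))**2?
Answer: 1500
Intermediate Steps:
z(W) = 25 (z(W) = (5 + 0)**2 = 5**2 = 25)
(-6*(-10))*z(-4) = -6*(-10)*25 = 60*25 = 1500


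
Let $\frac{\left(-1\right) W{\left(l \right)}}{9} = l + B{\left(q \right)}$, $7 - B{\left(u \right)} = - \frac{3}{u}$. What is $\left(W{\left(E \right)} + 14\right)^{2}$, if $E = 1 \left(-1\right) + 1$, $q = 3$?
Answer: $3364$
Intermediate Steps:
$B{\left(u \right)} = 7 + \frac{3}{u}$ ($B{\left(u \right)} = 7 - - \frac{3}{u} = 7 + \frac{3}{u}$)
$E = 0$ ($E = -1 + 1 = 0$)
$W{\left(l \right)} = -72 - 9 l$ ($W{\left(l \right)} = - 9 \left(l + \left(7 + \frac{3}{3}\right)\right) = - 9 \left(l + \left(7 + 3 \cdot \frac{1}{3}\right)\right) = - 9 \left(l + \left(7 + 1\right)\right) = - 9 \left(l + 8\right) = - 9 \left(8 + l\right) = -72 - 9 l$)
$\left(W{\left(E \right)} + 14\right)^{2} = \left(\left(-72 - 0\right) + 14\right)^{2} = \left(\left(-72 + 0\right) + 14\right)^{2} = \left(-72 + 14\right)^{2} = \left(-58\right)^{2} = 3364$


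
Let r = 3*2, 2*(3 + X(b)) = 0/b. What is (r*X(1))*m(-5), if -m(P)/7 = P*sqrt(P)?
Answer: -630*I*sqrt(5) ≈ -1408.7*I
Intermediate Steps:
m(P) = -7*P**(3/2) (m(P) = -7*P*sqrt(P) = -7*P**(3/2))
X(b) = -3 (X(b) = -3 + (0/b)/2 = -3 + (1/2)*0 = -3 + 0 = -3)
r = 6
(r*X(1))*m(-5) = (6*(-3))*(-(-35)*I*sqrt(5)) = -(-126)*(-5*I*sqrt(5)) = -630*I*sqrt(5)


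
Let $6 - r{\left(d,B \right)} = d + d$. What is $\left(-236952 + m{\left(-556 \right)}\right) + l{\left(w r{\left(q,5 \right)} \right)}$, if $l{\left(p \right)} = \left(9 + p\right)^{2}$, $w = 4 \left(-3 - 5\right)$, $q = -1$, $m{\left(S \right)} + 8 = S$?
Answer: $-176507$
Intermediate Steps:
$m{\left(S \right)} = -8 + S$
$r{\left(d,B \right)} = 6 - 2 d$ ($r{\left(d,B \right)} = 6 - \left(d + d\right) = 6 - 2 d$)
$w = -32$ ($w = 4 \left(-8\right) = -32$)
$\left(-236952 + m{\left(-556 \right)}\right) + l{\left(w r{\left(q,5 \right)} \right)} = \left(-236952 - 564\right) + \left(9 - 32 \left(6 - -2\right)\right)^{2} = \left(-236952 - 564\right) + \left(9 - 32 \left(6 + 2\right)\right)^{2} = -237516 + \left(9 - 256\right)^{2} = -237516 + \left(-247\right)^{2} = -237516 + 61009 = -176507$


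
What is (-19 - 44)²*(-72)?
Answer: -285768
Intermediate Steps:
(-19 - 44)²*(-72) = (-63)²*(-72) = 3969*(-72) = -285768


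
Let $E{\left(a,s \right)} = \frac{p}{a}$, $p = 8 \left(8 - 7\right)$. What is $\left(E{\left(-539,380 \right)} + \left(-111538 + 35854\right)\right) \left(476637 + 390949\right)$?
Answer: $- \frac{35392029126824}{539} \approx -6.5662 \cdot 10^{10}$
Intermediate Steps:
$p = 8$ ($p = 8 \cdot 1 = 8$)
$E{\left(a,s \right)} = \frac{8}{a}$
$\left(E{\left(-539,380 \right)} + \left(-111538 + 35854\right)\right) \left(476637 + 390949\right) = \left(\frac{8}{-539} + \left(-111538 + 35854\right)\right) \left(476637 + 390949\right) = \left(8 \left(- \frac{1}{539}\right) - 75684\right) 867586 = \left(- \frac{8}{539} - 75684\right) 867586 = \left(- \frac{40793684}{539}\right) 867586 = - \frac{35392029126824}{539}$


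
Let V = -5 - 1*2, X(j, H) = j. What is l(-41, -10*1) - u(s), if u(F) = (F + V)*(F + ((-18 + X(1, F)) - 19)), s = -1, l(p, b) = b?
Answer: -306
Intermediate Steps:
V = -7 (V = -5 - 2 = -7)
u(F) = (-36 + F)*(-7 + F) (u(F) = (F - 7)*(F + ((-18 + 1) - 19)) = (-7 + F)*(F + (-17 - 19)) = (-7 + F)*(F - 36) = (-7 + F)*(-36 + F) = (-36 + F)*(-7 + F))
l(-41, -10*1) - u(s) = -10*1 - (252 + (-1)² - 43*(-1)) = -10 - (252 + 1 + 43) = -10 - 1*296 = -10 - 296 = -306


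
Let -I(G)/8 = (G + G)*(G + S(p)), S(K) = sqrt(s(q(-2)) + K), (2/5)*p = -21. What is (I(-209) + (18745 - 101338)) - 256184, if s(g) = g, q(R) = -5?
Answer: -1037673 + 1672*I*sqrt(230) ≈ -1.0377e+6 + 25357.0*I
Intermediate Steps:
p = -105/2 (p = (5/2)*(-21) = -105/2 ≈ -52.500)
S(K) = sqrt(-5 + K)
I(G) = -16*G*(G + I*sqrt(230)/2) (I(G) = -8*(G + G)*(G + sqrt(-5 - 105/2)) = -8*2*G*(G + sqrt(-115/2)) = -8*2*G*(G + I*sqrt(230)/2) = -16*G*(G + I*sqrt(230)/2))
(I(-209) + (18745 - 101338)) - 256184 = (-8*(-209)*(2*(-209) + I*sqrt(230)) + (18745 - 101338)) - 256184 = (-8*(-209)*(-418 + I*sqrt(230)) - 82593) - 256184 = ((-698896 + 1672*I*sqrt(230)) - 82593) - 256184 = (-781489 + 1672*I*sqrt(230)) - 256184 = -1037673 + 1672*I*sqrt(230)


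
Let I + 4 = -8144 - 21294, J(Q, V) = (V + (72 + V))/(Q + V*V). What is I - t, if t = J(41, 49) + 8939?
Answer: -46863286/1221 ≈ -38381.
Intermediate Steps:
J(Q, V) = (72 + 2*V)/(Q + V**2)
t = 10914604/1221 (t = 2*(36 + 49)/(41 + 49**2) + 8939 = 2*85/(41 + 2401) + 8939 = 2*85/2442 + 8939 = 2*(1/2442)*85 + 8939 = 85/1221 + 8939 = 10914604/1221 ≈ 8939.1)
I = -29442 (I = -4 + (-8144 - 21294) = -4 - 29438 = -29442)
I - t = -29442 - 1*10914604/1221 = -29442 - 10914604/1221 = -46863286/1221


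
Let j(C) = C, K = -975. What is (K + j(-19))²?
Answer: 988036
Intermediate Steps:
(K + j(-19))² = (-975 - 19)² = (-994)² = 988036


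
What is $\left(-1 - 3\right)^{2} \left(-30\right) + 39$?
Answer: $-441$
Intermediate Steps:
$\left(-1 - 3\right)^{2} \left(-30\right) + 39 = \left(-4\right)^{2} \left(-30\right) + 39 = 16 \left(-30\right) + 39 = -480 + 39 = -441$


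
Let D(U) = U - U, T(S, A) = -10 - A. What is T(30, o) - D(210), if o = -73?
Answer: 63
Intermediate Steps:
D(U) = 0
T(30, o) - D(210) = (-10 - 1*(-73)) - 1*0 = (-10 + 73) + 0 = 63 + 0 = 63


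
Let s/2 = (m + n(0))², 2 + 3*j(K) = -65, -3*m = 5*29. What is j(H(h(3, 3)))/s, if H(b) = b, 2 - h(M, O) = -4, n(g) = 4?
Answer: -201/35378 ≈ -0.0056815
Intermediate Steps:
h(M, O) = 6 (h(M, O) = 2 - 1*(-4) = 2 + 4 = 6)
m = -145/3 (m = -5*29/3 = -⅓*145 = -145/3 ≈ -48.333)
j(K) = -67/3 (j(K) = -⅔ + (⅓)*(-65) = -⅔ - 65/3 = -67/3)
s = 35378/9 (s = 2*(-145/3 + 4)² = 2*(-133/3)² = 2*(17689/9) = 35378/9 ≈ 3930.9)
j(H(h(3, 3)))/s = -67/(3*35378/9) = -67/3*9/35378 = -201/35378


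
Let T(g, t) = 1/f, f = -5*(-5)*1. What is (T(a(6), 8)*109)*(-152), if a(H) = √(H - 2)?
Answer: -16568/25 ≈ -662.72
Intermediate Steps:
a(H) = √(-2 + H)
f = 25 (f = 25*1 = 25)
T(g, t) = 1/25
(T(a(6), 8)*109)*(-152) = ((1/25)*109)*(-152) = (109/25)*(-152) = -16568/25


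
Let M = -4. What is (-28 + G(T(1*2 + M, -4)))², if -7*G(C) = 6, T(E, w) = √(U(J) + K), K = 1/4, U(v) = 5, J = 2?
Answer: 40804/49 ≈ 832.73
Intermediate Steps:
K = ¼ ≈ 0.25000
T(E, w) = √21/2 (T(E, w) = √(5 + ¼) = √(21/4) = √21/2)
G(C) = -6/7 (G(C) = -⅐*6 = -6/7)
(-28 + G(T(1*2 + M, -4)))² = (-28 - 6/7)² = (-202/7)² = 40804/49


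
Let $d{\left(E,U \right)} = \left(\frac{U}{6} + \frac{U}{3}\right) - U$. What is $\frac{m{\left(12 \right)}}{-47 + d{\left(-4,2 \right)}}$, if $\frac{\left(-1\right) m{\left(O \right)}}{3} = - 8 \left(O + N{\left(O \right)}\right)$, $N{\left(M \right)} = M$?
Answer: $-12$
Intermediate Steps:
$d{\left(E,U \right)} = - \frac{U}{2}$ ($d{\left(E,U \right)} = \left(U \frac{1}{6} + U \frac{1}{3}\right) - U = \left(\frac{U}{6} + \frac{U}{3}\right) - U = \frac{U}{2} - U = - \frac{U}{2}$)
$m{\left(O \right)} = 48 O$ ($m{\left(O \right)} = - 3 \left(- 8 \left(O + O\right)\right) = - 3 \left(- 8 \cdot 2 O\right) = - 3 \left(- 16 O\right) = 48 O$)
$\frac{m{\left(12 \right)}}{-47 + d{\left(-4,2 \right)}} = \frac{48 \cdot 12}{-47 - 1} = \frac{1}{-47 - 1} \cdot 576 = \frac{1}{-48} \cdot 576 = \left(- \frac{1}{48}\right) 576 = -12$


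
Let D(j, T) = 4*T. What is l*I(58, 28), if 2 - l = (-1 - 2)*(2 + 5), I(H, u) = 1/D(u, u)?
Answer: 23/112 ≈ 0.20536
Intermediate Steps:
I(H, u) = 1/(4*u)
l = 23 (l = 2 - (-1 - 2)*(2 + 5) = 2 - (-3)*7 = 2 - 1*(-21) = 2 + 21 = 23)
l*I(58, 28) = 23*((1/4)/28) = 23*((1/4)*(1/28)) = 23*(1/112) = 23/112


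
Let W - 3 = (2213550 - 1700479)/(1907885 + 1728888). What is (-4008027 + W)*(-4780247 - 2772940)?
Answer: 110097315380684293947/3636773 ≈ 3.0273e+13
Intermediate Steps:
W = 11423390/3636773 (W = 3 + (2213550 - 1700479)/(1907885 + 1728888) = 3 + 513071/3636773 = 11423390/3636773 ≈ 3.1411)
(-4008027 + W)*(-4780247 - 2772940) = (-4008027 + 11423390/3636773)*(-4780247 - 2772940) = -14576272953481/3636773*(-7553187) = 110097315380684293947/3636773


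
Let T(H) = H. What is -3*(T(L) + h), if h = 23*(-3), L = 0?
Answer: 207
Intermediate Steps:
h = -69
-3*(T(L) + h) = -3*(0 - 69) = -3*(-69) = 207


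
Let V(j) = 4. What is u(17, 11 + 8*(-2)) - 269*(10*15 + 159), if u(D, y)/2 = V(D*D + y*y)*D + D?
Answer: -82951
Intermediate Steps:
u(D, y) = 10*D (u(D, y) = 2*(4*D + D) = 2*(5*D) = 10*D)
u(17, 11 + 8*(-2)) - 269*(10*15 + 159) = 10*17 - 269*(10*15 + 159) = 170 - 269*(150 + 159) = 170 - 269*309 = 170 - 1*83121 = 170 - 83121 = -82951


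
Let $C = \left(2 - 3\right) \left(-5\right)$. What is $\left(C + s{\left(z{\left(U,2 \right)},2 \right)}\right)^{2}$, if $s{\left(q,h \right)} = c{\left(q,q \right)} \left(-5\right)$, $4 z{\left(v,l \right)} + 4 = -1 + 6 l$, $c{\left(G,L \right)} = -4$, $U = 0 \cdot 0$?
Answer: $625$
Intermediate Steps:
$U = 0$
$z{\left(v,l \right)} = - \frac{5}{4} + \frac{3 l}{2}$ ($z{\left(v,l \right)} = -1 + \frac{-1 + 6 l}{4} = -1 + \left(- \frac{1}{4} + \frac{3 l}{2}\right) = - \frac{5}{4} + \frac{3 l}{2}$)
$s{\left(q,h \right)} = 20$ ($s{\left(q,h \right)} = \left(-4\right) \left(-5\right) = 20$)
$C = 5$ ($C = \left(-1\right) \left(-5\right) = 5$)
$\left(C + s{\left(z{\left(U,2 \right)},2 \right)}\right)^{2} = \left(5 + 20\right)^{2} = 25^{2} = 625$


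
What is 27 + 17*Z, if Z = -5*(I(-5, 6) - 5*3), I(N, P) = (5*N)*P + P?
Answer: 13542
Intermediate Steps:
I(N, P) = P + 5*N*P (I(N, P) = 5*N*P + P = P + 5*N*P)
Z = 795 (Z = -5*(6*(1 + 5*(-5)) - 5*3) = -5*(6*(1 - 25) - 15) = -5*(6*(-24) - 15) = -5*(-144 - 15) = -5*(-159) = 795)
27 + 17*Z = 27 + 17*795 = 27 + 13515 = 13542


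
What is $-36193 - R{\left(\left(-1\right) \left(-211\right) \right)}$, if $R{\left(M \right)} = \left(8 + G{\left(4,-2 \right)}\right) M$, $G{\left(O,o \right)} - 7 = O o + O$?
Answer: $-38514$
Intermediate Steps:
$G{\left(O,o \right)} = 7 + O + O o$ ($G{\left(O,o \right)} = 7 + \left(O o + O\right) = 7 + \left(O + O o\right) = 7 + O + O o$)
$R{\left(M \right)} = 11 M$ ($R{\left(M \right)} = \left(8 + \left(7 + 4 + 4 \left(-2\right)\right)\right) M = \left(8 + \left(7 + 4 - 8\right)\right) M = \left(8 + 3\right) M = 11 M$)
$-36193 - R{\left(\left(-1\right) \left(-211\right) \right)} = -36193 - 11 \left(\left(-1\right) \left(-211\right)\right) = -36193 - 11 \cdot 211 = -36193 - 2321 = -38514$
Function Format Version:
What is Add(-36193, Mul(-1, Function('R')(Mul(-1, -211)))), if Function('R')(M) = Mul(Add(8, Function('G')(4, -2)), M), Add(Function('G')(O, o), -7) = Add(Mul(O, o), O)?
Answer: -38514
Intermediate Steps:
Function('G')(O, o) = Add(7, O, Mul(O, o)) (Function('G')(O, o) = Add(7, Add(Mul(O, o), O)) = Add(7, Add(O, Mul(O, o))) = Add(7, O, Mul(O, o)))
Function('R')(M) = Mul(11, M) (Function('R')(M) = Mul(Add(8, Add(7, 4, Mul(4, -2))), M) = Mul(Add(8, Add(7, 4, -8)), M) = Mul(Add(8, 3), M) = Mul(11, M))
Add(-36193, Mul(-1, Function('R')(Mul(-1, -211)))) = Add(-36193, Mul(-1, Mul(11, Mul(-1, -211)))) = Add(-36193, Mul(-1, Mul(11, 211))) = Add(-36193, Mul(-1, 2321)) = Add(-36193, -2321) = -38514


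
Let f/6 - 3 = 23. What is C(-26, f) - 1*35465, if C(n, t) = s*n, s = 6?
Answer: -35621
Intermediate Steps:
f = 156 (f = 18 + 6*23 = 18 + 138 = 156)
C(n, t) = 6*n
C(-26, f) - 1*35465 = 6*(-26) - 1*35465 = -156 - 35465 = -35621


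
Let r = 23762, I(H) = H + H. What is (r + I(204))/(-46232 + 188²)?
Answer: -12085/5444 ≈ -2.2199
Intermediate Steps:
I(H) = 2*H
(r + I(204))/(-46232 + 188²) = (23762 + 2*204)/(-46232 + 188²) = (23762 + 408)/(-46232 + 35344) = 24170/(-10888) = 24170*(-1/10888) = -12085/5444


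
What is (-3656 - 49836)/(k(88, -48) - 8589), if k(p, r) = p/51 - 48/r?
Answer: 682023/109475 ≈ 6.2299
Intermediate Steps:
k(p, r) = -48/r + p/51 (k(p, r) = p*(1/51) - 48/r = p/51 - 48/r = -48/r + p/51)
(-3656 - 49836)/(k(88, -48) - 8589) = (-3656 - 49836)/((-48/(-48) + (1/51)*88) - 8589) = -53492/((-48*(-1/48) + 88/51) - 8589) = -53492/((1 + 88/51) - 8589) = -53492/(139/51 - 8589) = -53492/(-437900/51) = -53492*(-51/437900) = 682023/109475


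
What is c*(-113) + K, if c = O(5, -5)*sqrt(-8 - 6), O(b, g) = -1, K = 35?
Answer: 35 + 113*I*sqrt(14) ≈ 35.0 + 422.81*I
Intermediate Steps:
c = -I*sqrt(14) (c = -sqrt(-8 - 6) = -sqrt(-14) = -I*sqrt(14) ≈ -3.7417*I)
c*(-113) + K = -I*sqrt(14)*(-113) + 35 = 113*I*sqrt(14) + 35 = 35 + 113*I*sqrt(14)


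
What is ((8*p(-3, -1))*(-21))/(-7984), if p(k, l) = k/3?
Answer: -21/998 ≈ -0.021042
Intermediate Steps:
p(k, l) = k/3 (p(k, l) = k*(⅓) = k/3)
((8*p(-3, -1))*(-21))/(-7984) = ((8*((⅓)*(-3)))*(-21))/(-7984) = ((8*(-1))*(-21))*(-1/7984) = -8*(-21)*(-1/7984) = 168*(-1/7984) = -21/998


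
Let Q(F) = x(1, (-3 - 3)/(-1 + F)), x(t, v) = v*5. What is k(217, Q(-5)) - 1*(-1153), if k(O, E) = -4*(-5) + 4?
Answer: 1177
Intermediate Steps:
x(t, v) = 5*v
Q(F) = -30/(-1 + F) (Q(F) = 5*((-3 - 3)/(-1 + F)) = 5*(-6/(-1 + F)) = -30/(-1 + F))
k(O, E) = 24 (k(O, E) = 20 + 4 = 24)
k(217, Q(-5)) - 1*(-1153) = 24 - 1*(-1153) = 24 + 1153 = 1177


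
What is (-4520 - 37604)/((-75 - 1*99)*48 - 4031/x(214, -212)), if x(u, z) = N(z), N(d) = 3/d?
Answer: -31593/207379 ≈ -0.15234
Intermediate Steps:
x(u, z) = 3/z
(-4520 - 37604)/((-75 - 1*99)*48 - 4031/x(214, -212)) = (-4520 - 37604)/((-75 - 1*99)*48 - 4031/(3/(-212))) = -42124/((-75 - 99)*48 - 4031/(3*(-1/212))) = -42124/(-174*48 - 4031/(-3/212)) = -42124/(-8352 - 4031*(-212/3)) = -42124/(-8352 + 854572/3) = -42124/829516/3 = -42124*3/829516 = -31593/207379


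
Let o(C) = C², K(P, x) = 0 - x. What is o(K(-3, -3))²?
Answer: 81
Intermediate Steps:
K(P, x) = -x
o(K(-3, -3))² = ((-1*(-3))²)² = (3²)² = 9² = 81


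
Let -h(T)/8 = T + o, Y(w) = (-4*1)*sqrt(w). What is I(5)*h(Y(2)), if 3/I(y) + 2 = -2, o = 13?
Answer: 78 - 24*sqrt(2) ≈ 44.059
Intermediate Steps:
I(y) = -3/4 (I(y) = 3/(-2 - 2) = 3/(-4) = 3*(-1/4) = -3/4)
Y(w) = -4*sqrt(w)
h(T) = -104 - 8*T (h(T) = -8*(T + 13) = -8*(13 + T) = -104 - 8*T)
I(5)*h(Y(2)) = -3*(-104 - (-32)*sqrt(2))/4 = -3*(-104 + 32*sqrt(2))/4 = 78 - 24*sqrt(2)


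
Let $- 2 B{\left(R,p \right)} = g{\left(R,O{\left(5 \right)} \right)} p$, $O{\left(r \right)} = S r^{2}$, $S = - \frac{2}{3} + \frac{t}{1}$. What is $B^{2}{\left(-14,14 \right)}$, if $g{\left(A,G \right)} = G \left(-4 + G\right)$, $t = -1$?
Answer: $\frac{14370015625}{81} \approx 1.7741 \cdot 10^{8}$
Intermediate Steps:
$S = - \frac{5}{3}$ ($S = - \frac{2}{3} - 1^{-1} = \left(-2\right) \frac{1}{3} - 1 = - \frac{2}{3} - 1 = - \frac{5}{3} \approx -1.6667$)
$O{\left(r \right)} = - \frac{5 r^{2}}{3}$
$B{\left(R,p \right)} = - \frac{17125 p}{18}$ ($B{\left(R,p \right)} = - \frac{- \frac{5 \cdot 5^{2}}{3} \left(-4 - \frac{5 \cdot 5^{2}}{3}\right) p}{2} = - \frac{\left(- \frac{5}{3}\right) 25 \left(-4 - \frac{125}{3}\right) p}{2} = - \frac{- \frac{125 \left(-4 - \frac{125}{3}\right)}{3} p}{2} = - \frac{\left(- \frac{125}{3}\right) \left(- \frac{137}{3}\right) p}{2} = - \frac{\frac{17125}{9} p}{2} = - \frac{17125 p}{18}$)
$B^{2}{\left(-14,14 \right)} = \left(\left(- \frac{17125}{18}\right) 14\right)^{2} = \left(- \frac{119875}{9}\right)^{2} = \frac{14370015625}{81}$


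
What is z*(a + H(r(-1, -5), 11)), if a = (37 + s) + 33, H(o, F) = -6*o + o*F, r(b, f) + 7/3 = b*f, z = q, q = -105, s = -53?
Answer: -3185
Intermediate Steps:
z = -105
r(b, f) = -7/3 + b*f
H(o, F) = -6*o + F*o
a = 17 (a = (37 - 53) + 33 = -16 + 33 = 17)
z*(a + H(r(-1, -5), 11)) = -105*(17 + (-7/3 - 1*(-5))*(-6 + 11)) = -105*(17 + (-7/3 + 5)*5) = -105*(17 + (8/3)*5) = -105*(17 + 40/3) = -105*91/3 = -3185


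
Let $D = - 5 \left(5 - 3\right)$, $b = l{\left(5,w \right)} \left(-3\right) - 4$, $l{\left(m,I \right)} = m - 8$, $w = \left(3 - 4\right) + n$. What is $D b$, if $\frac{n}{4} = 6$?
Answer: $-50$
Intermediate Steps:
$n = 24$ ($n = 4 \cdot 6 = 24$)
$w = 23$ ($w = \left(3 - 4\right) + 24 = -1 + 24 = 23$)
$l{\left(m,I \right)} = -8 + m$ ($l{\left(m,I \right)} = m - 8 = -8 + m$)
$b = 5$ ($b = \left(-8 + 5\right) \left(-3\right) - 4 = \left(-3\right) \left(-3\right) - 4 = 9 - 4 = 5$)
$D = -10$ ($D = \left(-5\right) 2 = -10$)
$D b = \left(-10\right) 5 = -50$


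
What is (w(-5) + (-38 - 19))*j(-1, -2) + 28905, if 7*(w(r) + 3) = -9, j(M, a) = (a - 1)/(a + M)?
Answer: 201906/7 ≈ 28844.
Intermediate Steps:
j(M, a) = (-1 + a)/(M + a)
w(r) = -30/7 (w(r) = -3 + (1/7)*(-9) = -3 - 9/7 = -30/7)
(w(-5) + (-38 - 19))*j(-1, -2) + 28905 = (-30/7 + (-38 - 19))*((-1 - 2)/(-1 - 2)) + 28905 = (-30/7 - 57)*(-3/(-3)) + 28905 = -(-143)*(-3)/7 + 28905 = -429/7*1 + 28905 = -429/7 + 28905 = 201906/7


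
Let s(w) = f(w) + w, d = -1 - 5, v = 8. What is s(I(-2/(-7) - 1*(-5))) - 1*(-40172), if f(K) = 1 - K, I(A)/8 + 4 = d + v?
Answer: 40173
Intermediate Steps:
d = -6
I(A) = -16 (I(A) = -32 + 8*(-6 + 8) = -32 + 8*2 = -32 + 16 = -16)
s(w) = 1 (s(w) = (1 - w) + w = 1)
s(I(-2/(-7) - 1*(-5))) - 1*(-40172) = 1 - 1*(-40172) = 1 + 40172 = 40173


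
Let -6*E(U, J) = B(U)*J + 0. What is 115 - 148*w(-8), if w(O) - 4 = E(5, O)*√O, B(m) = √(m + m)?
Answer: -477 - 2368*I*√5/3 ≈ -477.0 - 1765.0*I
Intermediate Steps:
B(m) = √2*√m (B(m) = √(2*m) = √2*√m)
E(U, J) = -J*√2*√U/6 (E(U, J) = -((√2*√U)*J + 0)/6 = -(J*√2*√U + 0)/6 = -J*√2*√U/6)
w(O) = 4 - √10*O^(3/2)/6 (w(O) = 4 + (-O*√2*√5/6)*√O = 4 + (-O*√10/6)*√O = 4 - √10*O^(3/2)/6)
115 - 148*w(-8) = 115 - 148*(4 - √10*(-8)^(3/2)/6) = 115 - 148*(4 - √10*(-16*I*√2)/6) = 115 - 148*(4 + 16*I*√5/3) = 115 + (-592 - 2368*I*√5/3) = -477 - 2368*I*√5/3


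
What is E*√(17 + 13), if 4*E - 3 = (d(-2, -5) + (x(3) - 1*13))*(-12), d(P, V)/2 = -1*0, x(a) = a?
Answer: 123*√30/4 ≈ 168.42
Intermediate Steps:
d(P, V) = 0 (d(P, V) = 2*(-1*0) = 2*0 = 0)
E = 123/4 (E = ¾ + ((0 + (3 - 1*13))*(-12))/4 = ¾ + ((0 + (3 - 13))*(-12))/4 = ¾ + ((0 - 10)*(-12))/4 = ¾ + (-10*(-12))/4 = ¾ + (¼)*120 = ¾ + 30 = 123/4 ≈ 30.750)
E*√(17 + 13) = 123*√(17 + 13)/4 = 123*√30/4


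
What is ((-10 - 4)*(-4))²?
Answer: 3136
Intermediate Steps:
((-10 - 4)*(-4))² = (-14*(-4))² = 56² = 3136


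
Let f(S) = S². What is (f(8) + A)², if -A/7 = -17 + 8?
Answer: 16129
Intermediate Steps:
A = 63 (A = -7*(-17 + 8) = -7*(-9) = 63)
(f(8) + A)² = (8² + 63)² = (64 + 63)² = 127² = 16129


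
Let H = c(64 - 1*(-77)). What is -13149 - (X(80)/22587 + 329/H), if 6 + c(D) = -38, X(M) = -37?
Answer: -13060411621/993828 ≈ -13142.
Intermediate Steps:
c(D) = -44 (c(D) = -6 - 38 = -44)
H = -44
-13149 - (X(80)/22587 + 329/H) = -13149 - (-37/22587 + 329/(-44)) = -13149 - (-37*1/22587 + 329*(-1/44)) = -13149 - (-37/22587 - 329/44) = -13149 - 1*(-7432751/993828) = -13149 + 7432751/993828 = -13060411621/993828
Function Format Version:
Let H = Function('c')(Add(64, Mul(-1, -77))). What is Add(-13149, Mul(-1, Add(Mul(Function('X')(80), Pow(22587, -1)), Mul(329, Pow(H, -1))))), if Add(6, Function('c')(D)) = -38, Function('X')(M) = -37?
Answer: Rational(-13060411621, 993828) ≈ -13142.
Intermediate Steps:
Function('c')(D) = -44 (Function('c')(D) = Add(-6, -38) = -44)
H = -44
Add(-13149, Mul(-1, Add(Mul(Function('X')(80), Pow(22587, -1)), Mul(329, Pow(H, -1))))) = Add(-13149, Mul(-1, Add(Mul(-37, Pow(22587, -1)), Mul(329, Pow(-44, -1))))) = Add(-13149, Mul(-1, Add(Mul(-37, Rational(1, 22587)), Mul(329, Rational(-1, 44))))) = Add(-13149, Mul(-1, Add(Rational(-37, 22587), Rational(-329, 44)))) = Add(-13149, Mul(-1, Rational(-7432751, 993828))) = Add(-13149, Rational(7432751, 993828)) = Rational(-13060411621, 993828)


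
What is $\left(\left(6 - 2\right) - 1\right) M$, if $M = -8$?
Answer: $-24$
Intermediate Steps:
$\left(\left(6 - 2\right) - 1\right) M = \left(\left(6 - 2\right) - 1\right) \left(-8\right) = \left(4 - 1\right) \left(-8\right) = 3 \left(-8\right) = -24$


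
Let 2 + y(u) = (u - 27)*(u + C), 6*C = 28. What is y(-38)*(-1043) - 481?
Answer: -6774685/3 ≈ -2.2582e+6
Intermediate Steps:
C = 14/3 (C = (1/6)*28 = 14/3 ≈ 4.6667)
y(u) = -2 + (-27 + u)*(14/3 + u) (y(u) = -2 + (u - 27)*(u + 14/3) = -2 + (-27 + u)*(14/3 + u))
y(-38)*(-1043) - 481 = (-128 + (-38)**2 - 67/3*(-38))*(-1043) - 481 = (-128 + 1444 + 2546/3)*(-1043) - 481 = (6494/3)*(-1043) - 481 = -6773242/3 - 481 = -6774685/3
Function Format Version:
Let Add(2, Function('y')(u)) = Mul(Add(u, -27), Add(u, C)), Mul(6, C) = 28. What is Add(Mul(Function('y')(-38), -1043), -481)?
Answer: Rational(-6774685, 3) ≈ -2.2582e+6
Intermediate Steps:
C = Rational(14, 3) (C = Mul(Rational(1, 6), 28) = Rational(14, 3) ≈ 4.6667)
Function('y')(u) = Add(-2, Mul(Add(-27, u), Add(Rational(14, 3), u))) (Function('y')(u) = Add(-2, Mul(Add(u, -27), Add(u, Rational(14, 3)))) = Add(-2, Mul(Add(-27, u), Add(Rational(14, 3), u))))
Add(Mul(Function('y')(-38), -1043), -481) = Add(Mul(Add(-128, Pow(-38, 2), Mul(Rational(-67, 3), -38)), -1043), -481) = Add(Mul(Add(-128, 1444, Rational(2546, 3)), -1043), -481) = Add(Mul(Rational(6494, 3), -1043), -481) = Add(Rational(-6773242, 3), -481) = Rational(-6774685, 3)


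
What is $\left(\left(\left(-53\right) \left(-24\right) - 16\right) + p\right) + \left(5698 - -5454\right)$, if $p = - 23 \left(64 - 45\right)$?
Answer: $11971$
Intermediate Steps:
$p = -437$ ($p = \left(-23\right) 19 = -437$)
$\left(\left(\left(-53\right) \left(-24\right) - 16\right) + p\right) + \left(5698 - -5454\right) = \left(\left(\left(-53\right) \left(-24\right) - 16\right) - 437\right) + \left(5698 - -5454\right) = \left(\left(1272 - 16\right) - 437\right) + \left(5698 + 5454\right) = \left(1256 - 437\right) + 11152 = 819 + 11152 = 11971$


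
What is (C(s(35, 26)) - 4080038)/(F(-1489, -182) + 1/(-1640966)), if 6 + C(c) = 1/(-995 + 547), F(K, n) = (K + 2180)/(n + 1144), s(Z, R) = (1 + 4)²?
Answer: -240456360617854433/42332510976 ≈ -5.6802e+6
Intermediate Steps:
s(Z, R) = 25 (s(Z, R) = 5² = 25)
F(K, n) = (2180 + K)/(1144 + n)
C(c) = -2689/448 (C(c) = -6 + 1/(-995 + 547) = -6 + 1/(-448) = -6 - 1/448 = -2689/448)
(C(s(35, 26)) - 4080038)/(F(-1489, -182) + 1/(-1640966)) = (-2689/448 - 4080038)/((2180 - 1489)/(1144 - 182) + 1/(-1640966)) = -1827859713/(448*(691/962 - 1/1640966)) = -1827859713/(448*283476636/394652323) = -1827859713/448*394652323/283476636 = -240456360617854433/42332510976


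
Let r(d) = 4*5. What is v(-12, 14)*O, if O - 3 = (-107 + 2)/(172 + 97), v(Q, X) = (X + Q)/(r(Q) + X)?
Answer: 702/4573 ≈ 0.15351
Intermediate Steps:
r(d) = 20
v(Q, X) = (Q + X)/(20 + X) (v(Q, X) = (X + Q)/(20 + X) = (Q + X)/(20 + X))
O = 702/269 (O = 3 + (-107 + 2)/(172 + 97) = 3 - 105/269 = 702/269 ≈ 2.6097)
v(-12, 14)*O = ((-12 + 14)/(20 + 14))*(702/269) = (2/34)*(702/269) = ((1/34)*2)*(702/269) = (1/17)*(702/269) = 702/4573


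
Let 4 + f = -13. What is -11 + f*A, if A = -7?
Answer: 108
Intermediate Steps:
f = -17 (f = -4 - 13 = -17)
-11 + f*A = -11 - 17*(-7) = -11 + 119 = 108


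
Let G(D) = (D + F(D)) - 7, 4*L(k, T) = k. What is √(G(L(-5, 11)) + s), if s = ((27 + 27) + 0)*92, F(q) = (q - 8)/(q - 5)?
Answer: √496123/10 ≈ 70.436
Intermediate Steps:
L(k, T) = k/4
F(q) = (-8 + q)/(-5 + q)
s = 4968 (s = (54 + 0)*92 = 54*92 = 4968)
G(D) = -7 + D + (-8 + D)/(-5 + D) (G(D) = (D + (-8 + D)/(-5 + D)) - 7 = -7 + D + (-8 + D)/(-5 + D))
√(G(L(-5, 11)) + s) = √((27 + ((¼)*(-5))² - 11*(-5)/4)/(-5 + (¼)*(-5)) + 4968) = √((27 + (-5/4)² - 11*(-5/4))/(-5 - 5/4) + 4968) = √((27 + 25/16 + 55/4)/(-25/4) + 4968) = √(-4/25*677/16 + 4968) = √(-677/100 + 4968) = √(496123/100) = √496123/10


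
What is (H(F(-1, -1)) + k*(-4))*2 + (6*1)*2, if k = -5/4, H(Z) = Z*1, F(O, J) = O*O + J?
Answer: 22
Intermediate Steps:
F(O, J) = J + O² (F(O, J) = O² + J = J + O²)
H(Z) = Z
k = -5/4 (k = -5*¼ = -5/4 ≈ -1.2500)
(H(F(-1, -1)) + k*(-4))*2 + (6*1)*2 = ((-1 + (-1)²) - 5/4*(-4))*2 + (6*1)*2 = ((-1 + 1) + 5)*2 + 6*2 = (0 + 5)*2 + 12 = 5*2 + 12 = 10 + 12 = 22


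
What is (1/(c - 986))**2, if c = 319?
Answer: 1/444889 ≈ 2.2478e-6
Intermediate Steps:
(1/(c - 986))**2 = (1/(319 - 986))**2 = (1/(-667))**2 = (-1/667)**2 = 1/444889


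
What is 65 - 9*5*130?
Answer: -5785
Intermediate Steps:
65 - 9*5*130 = 65 - 45*130 = 65 - 5850 = -5785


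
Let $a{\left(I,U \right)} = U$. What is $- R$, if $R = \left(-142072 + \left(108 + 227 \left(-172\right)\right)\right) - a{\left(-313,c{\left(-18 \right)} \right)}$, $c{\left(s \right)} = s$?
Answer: $180990$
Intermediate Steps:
$R = -180990$ ($R = \left(-142072 + \left(108 + 227 \left(-172\right)\right)\right) - -18 = \left(-142072 + \left(108 - 39044\right)\right) + 18 = \left(-142072 - 38936\right) + 18 = -181008 + 18 = -180990$)
$- R = \left(-1\right) \left(-180990\right) = 180990$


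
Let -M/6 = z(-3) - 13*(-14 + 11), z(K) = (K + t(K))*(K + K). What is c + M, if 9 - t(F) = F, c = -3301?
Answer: -3211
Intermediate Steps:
t(F) = 9 - F
z(K) = 18*K (z(K) = (K + (9 - K))*(K + K) = 9*(2*K) = 18*K)
M = 90 (M = -6*(18*(-3) - 13*(-14 + 11)) = -6*(-54 - 13*(-3)) = -6*(-54 - 1*(-39)) = -6*(-54 + 39) = -6*(-15) = 90)
c + M = -3301 + 90 = -3211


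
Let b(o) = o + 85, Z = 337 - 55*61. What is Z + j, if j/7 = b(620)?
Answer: 1917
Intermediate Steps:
Z = -3018 (Z = 337 - 3355 = -3018)
b(o) = 85 + o
j = 4935 (j = 7*(85 + 620) = 7*705 = 4935)
Z + j = -3018 + 4935 = 1917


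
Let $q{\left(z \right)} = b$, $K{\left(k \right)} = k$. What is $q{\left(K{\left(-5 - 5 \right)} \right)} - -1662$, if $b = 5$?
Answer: $1667$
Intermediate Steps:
$q{\left(z \right)} = 5$
$q{\left(K{\left(-5 - 5 \right)} \right)} - -1662 = 5 - -1662 = 5 + 1662 = 1667$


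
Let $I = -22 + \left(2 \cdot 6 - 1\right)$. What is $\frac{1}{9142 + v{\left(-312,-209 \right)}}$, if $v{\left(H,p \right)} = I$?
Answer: $\frac{1}{9131} \approx 0.00010952$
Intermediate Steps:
$I = -11$ ($I = -22 + \left(12 - 1\right) = -22 + 11 = -11$)
$v{\left(H,p \right)} = -11$
$\frac{1}{9142 + v{\left(-312,-209 \right)}} = \frac{1}{9142 - 11} = \frac{1}{9131}$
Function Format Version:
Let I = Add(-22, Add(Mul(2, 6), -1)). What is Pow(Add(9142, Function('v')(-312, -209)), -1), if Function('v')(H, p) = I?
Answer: Rational(1, 9131) ≈ 0.00010952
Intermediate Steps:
I = -11 (I = Add(-22, Add(12, -1)) = Add(-22, 11) = -11)
Function('v')(H, p) = -11
Pow(Add(9142, Function('v')(-312, -209)), -1) = Pow(Add(9142, -11), -1) = Pow(9131, -1) = Rational(1, 9131)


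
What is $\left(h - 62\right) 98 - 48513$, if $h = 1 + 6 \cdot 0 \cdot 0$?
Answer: $-54491$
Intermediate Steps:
$h = 1$ ($h = 1 + 0 \cdot 0 = 1 + 0 = 1$)
$\left(h - 62\right) 98 - 48513 = \left(1 - 62\right) 98 - 48513 = \left(-61\right) 98 - 48513 = -5978 - 48513 = -54491$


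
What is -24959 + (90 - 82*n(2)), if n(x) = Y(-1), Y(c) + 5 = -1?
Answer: -24377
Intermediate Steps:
Y(c) = -6 (Y(c) = -5 - 1 = -6)
n(x) = -6
-24959 + (90 - 82*n(2)) = -24959 + (90 - 82*(-6)) = -24959 + (90 + 492) = -24959 + 582 = -24377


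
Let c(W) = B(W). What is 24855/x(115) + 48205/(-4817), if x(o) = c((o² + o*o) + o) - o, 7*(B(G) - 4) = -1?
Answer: -875589235/3747626 ≈ -233.64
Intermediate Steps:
B(G) = 27/7 (B(G) = 4 + (⅐)*(-1) = 4 - ⅐ = 27/7)
c(W) = 27/7
x(o) = 27/7 - o
24855/x(115) + 48205/(-4817) = 24855/(27/7 - 1*115) + 48205/(-4817) = 24855/(27/7 - 115) + 48205*(-1/4817) = 24855/(-778/7) - 48205/4817 = 24855*(-7/778) - 48205/4817 = -173985/778 - 48205/4817 = -875589235/3747626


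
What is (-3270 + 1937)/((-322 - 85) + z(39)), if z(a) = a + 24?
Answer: 31/8 ≈ 3.8750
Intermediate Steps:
z(a) = 24 + a
(-3270 + 1937)/((-322 - 85) + z(39)) = (-3270 + 1937)/((-322 - 85) + (24 + 39)) = -1333/(-407 + 63) = -1333/(-344) = -1333*(-1/344) = 31/8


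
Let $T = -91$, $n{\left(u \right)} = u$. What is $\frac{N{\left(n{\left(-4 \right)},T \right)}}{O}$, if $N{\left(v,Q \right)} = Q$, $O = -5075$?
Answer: $\frac{13}{725} \approx 0.017931$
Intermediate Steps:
$\frac{N{\left(n{\left(-4 \right)},T \right)}}{O} = - \frac{91}{-5075} = \left(-91\right) \left(- \frac{1}{5075}\right) = \frac{13}{725}$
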